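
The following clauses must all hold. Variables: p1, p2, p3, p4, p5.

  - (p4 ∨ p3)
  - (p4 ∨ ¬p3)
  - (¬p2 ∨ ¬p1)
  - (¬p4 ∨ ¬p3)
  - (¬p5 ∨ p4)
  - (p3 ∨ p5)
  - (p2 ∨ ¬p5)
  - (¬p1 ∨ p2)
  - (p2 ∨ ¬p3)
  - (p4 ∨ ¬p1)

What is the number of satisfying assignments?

1

Satisfying assignments:
  p1=0 p2=1 p3=0 p4=1 p5=1
That's 1 in total.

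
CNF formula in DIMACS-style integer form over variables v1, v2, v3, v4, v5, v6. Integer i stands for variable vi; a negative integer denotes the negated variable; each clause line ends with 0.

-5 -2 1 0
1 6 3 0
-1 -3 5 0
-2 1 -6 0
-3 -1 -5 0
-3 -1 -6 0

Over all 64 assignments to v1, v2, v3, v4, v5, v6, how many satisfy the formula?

Split on v1, then v3.
  v1=T, v3=T: a clause becomes empty — 0.
  v1=T, v3=F: v2, v4, v5, v6 free → 2^4 = 16.
  v1=F, v3=T: v4 free; 5 ways for (v2,v5,v6) × 2^1 = 10.
  v1=F, v3=F: remaining (v2,v4,v5,v6) ∈ {(F,F,F,T); (F,F,T,T); (F,T,F,T); (F,T,T,T)} — 4.
Total: 0 + 16 + 10 + 4 = 30.

30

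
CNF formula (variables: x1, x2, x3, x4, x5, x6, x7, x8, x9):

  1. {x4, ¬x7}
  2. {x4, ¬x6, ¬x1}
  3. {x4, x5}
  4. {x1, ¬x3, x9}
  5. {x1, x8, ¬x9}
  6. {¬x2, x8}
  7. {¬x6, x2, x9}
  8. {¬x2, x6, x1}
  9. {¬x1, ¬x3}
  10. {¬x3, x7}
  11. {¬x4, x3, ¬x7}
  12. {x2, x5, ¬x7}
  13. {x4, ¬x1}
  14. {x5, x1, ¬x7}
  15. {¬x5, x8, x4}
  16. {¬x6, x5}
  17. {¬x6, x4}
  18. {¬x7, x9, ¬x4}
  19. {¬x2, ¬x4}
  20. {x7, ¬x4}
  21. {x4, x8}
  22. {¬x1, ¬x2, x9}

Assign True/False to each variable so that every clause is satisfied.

x1=F  x2=F  x3=F  x4=F  x5=T  x6=F  x7=F  x8=T  x9=F

Pure literal: x8 appears only positively; assign x8 = True.
Try x1 = False.
Set x2 = False and propagate.
Try x3 = False.
The remaining clauses are satisfied by x4 = False, x5 = True, x6 = False, x7 = False, x9 = False.
Every clause has at least one true literal under this assignment.
Check each clause:
  1. {¬x7, x4} — ¬x7 is true.
  2. {¬x1, x4, ¬x6} — ¬x6 is true.
  3. {x5, x4} — x5 is true.
  4. {x9, x1, ¬x3} — ¬x3 is true.
  5. {¬x9, x1, x8} — x8 is true.
  6. {x8, ¬x2} — x8 is true.
  7. {x9, x2, ¬x6} — ¬x6 is true.
  8. {¬x2, x1, x6} — ¬x2 is true.
  9. {¬x1, ¬x3} — ¬x3 is true.
  10. {x7, ¬x3} — ¬x3 is true.
  11. {x3, ¬x7, ¬x4} — ¬x7 is true.
  12. {x2, ¬x7, x5} — ¬x7 is true.
  13. {x4, ¬x1} — ¬x1 is true.
  14. {x5, x1, ¬x7} — ¬x7 is true.
  15. {x4, x8, ¬x5} — x8 is true.
  16. {¬x6, x5} — ¬x6 is true.
  17. {x4, ¬x6} — ¬x6 is true.
  18. {¬x7, x9, ¬x4} — ¬x4 is true.
  19. {¬x2, ¬x4} — ¬x4 is true.
  20. {x7, ¬x4} — ¬x4 is true.
  21. {x4, x8} — x8 is true.
  22. {x9, ¬x1, ¬x2} — ¬x1 is true.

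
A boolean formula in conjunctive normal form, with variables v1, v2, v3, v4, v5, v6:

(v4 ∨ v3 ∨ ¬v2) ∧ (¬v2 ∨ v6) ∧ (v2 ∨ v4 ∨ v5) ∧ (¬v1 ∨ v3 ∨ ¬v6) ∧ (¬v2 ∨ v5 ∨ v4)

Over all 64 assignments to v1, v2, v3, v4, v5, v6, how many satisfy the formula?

Case analysis on v2 and v4:
  v2=1, v4=1: v5 free; 3 ways for (v1,v3,v6) × 2^1 = 6.
  v2=1, v4=0: remaining (v1,v3,v5,v6) ∈ {(0,1,1,1); (1,1,1,1)} — 2.
  v2=0, v4=1: v5 free; 7 ways for (v1,v3,v6) × 2^1 = 14.
  v2=0, v4=0: 7 of the 16 assignments to (v1,v3,v5,v6) work.
Total: 6 + 2 + 14 + 7 = 29.

29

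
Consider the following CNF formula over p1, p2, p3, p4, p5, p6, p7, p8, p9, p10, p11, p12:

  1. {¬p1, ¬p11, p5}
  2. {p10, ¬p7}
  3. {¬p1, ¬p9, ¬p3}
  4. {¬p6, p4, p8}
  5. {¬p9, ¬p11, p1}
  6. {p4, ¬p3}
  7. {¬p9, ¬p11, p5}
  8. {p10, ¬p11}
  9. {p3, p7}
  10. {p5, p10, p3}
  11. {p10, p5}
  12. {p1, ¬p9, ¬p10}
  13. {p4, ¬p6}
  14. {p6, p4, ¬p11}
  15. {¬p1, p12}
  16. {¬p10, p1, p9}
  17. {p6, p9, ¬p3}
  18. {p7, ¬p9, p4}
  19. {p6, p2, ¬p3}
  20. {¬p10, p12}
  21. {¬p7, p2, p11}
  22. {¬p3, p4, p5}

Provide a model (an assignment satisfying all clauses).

p1=True, p2=True, p3=False, p4=True, p5=True, p6=True, p7=True, p8=False, p9=False, p10=True, p11=False, p12=True

Check each clause:
  1. {¬p1, p5, ¬p11} — p5 is true.
  2. {p10, ¬p7} — p10 is true.
  3. {¬p3, ¬p1, ¬p9} — ¬p3 is true.
  4. {p4, p8, ¬p6} — p4 is true.
  5. {p1, ¬p9, ¬p11} — p1 is true.
  6. {p4, ¬p3} — p4 is true.
  7. {¬p11, p5, ¬p9} — ¬p11 is true.
  8. {p10, ¬p11} — p10 is true.
  9. {p3, p7} — p7 is true.
  10. {p3, p10, p5} — p10 is true.
  11. {p10, p5} — p10 is true.
  12. {¬p9, ¬p10, p1} — p1 is true.
  13. {p4, ¬p6} — p4 is true.
  14. {p4, ¬p11, p6} — p4 is true.
  15. {¬p1, p12} — p12 is true.
  16. {¬p10, p9, p1} — p1 is true.
  17. {p6, p9, ¬p3} — ¬p3 is true.
  18. {¬p9, p7, p4} — p7 is true.
  19. {¬p3, p2, p6} — p2 is true.
  20. {p12, ¬p10} — p12 is true.
  21. {p2, p11, ¬p7} — p2 is true.
  22. {p5, p4, ¬p3} — p5 is true.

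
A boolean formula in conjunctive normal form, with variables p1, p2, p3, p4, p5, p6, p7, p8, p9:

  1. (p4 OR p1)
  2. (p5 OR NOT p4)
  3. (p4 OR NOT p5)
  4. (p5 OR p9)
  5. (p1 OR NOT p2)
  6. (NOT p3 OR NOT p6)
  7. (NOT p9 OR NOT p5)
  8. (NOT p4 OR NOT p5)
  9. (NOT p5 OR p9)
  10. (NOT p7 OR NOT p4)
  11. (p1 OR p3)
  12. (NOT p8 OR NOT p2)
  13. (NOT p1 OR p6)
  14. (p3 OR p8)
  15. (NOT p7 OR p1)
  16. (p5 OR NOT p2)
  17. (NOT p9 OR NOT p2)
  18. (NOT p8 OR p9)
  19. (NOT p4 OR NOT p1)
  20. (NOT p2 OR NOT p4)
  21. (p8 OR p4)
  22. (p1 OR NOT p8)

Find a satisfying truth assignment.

Pure literal: p2 appears only negated; assign p2 = False.
Try p1 = True.
  then p6 is forced to True.
  then p3 is forced to False.
  then p8 is forced to True.
  then p9 is forced to True.
  then p5 is forced to False.
  then p4 is forced to False.
p7 is now unconstrained; take p7 = True.

p1 = True, p2 = False, p3 = False, p4 = False, p5 = False, p6 = True, p7 = True, p8 = True, p9 = True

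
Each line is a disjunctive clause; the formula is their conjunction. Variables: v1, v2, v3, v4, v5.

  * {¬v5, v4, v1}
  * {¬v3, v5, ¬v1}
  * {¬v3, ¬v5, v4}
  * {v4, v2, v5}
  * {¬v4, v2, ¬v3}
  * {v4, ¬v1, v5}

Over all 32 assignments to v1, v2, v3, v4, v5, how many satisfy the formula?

Case analysis on v4 and v5:
  v4=1, v5=1: v1 free; 3 ways for (v2,v3) × 2^1 = 6.
  v4=1, v5=0: 5 of the 8 assignments to (v1,v2,v3) work.
  v4=0, v5=1: remaining (v1,v2,v3) ∈ {(1,0,0); (1,1,0)} — 2.
  v4=0, v5=0: remaining (v1,v2,v3) ∈ {(0,1,0); (0,1,1)} — 2.
Total: 6 + 5 + 2 + 2 = 15.

15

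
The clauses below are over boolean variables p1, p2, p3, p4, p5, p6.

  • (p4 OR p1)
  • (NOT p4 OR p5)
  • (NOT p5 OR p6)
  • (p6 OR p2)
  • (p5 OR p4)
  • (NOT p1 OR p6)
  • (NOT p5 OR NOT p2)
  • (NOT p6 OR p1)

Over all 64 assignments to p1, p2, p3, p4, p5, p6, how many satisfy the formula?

4

Satisfying assignments:
  p1=T p2=F p3=F p4=F p5=T p6=T
  p1=T p2=F p3=F p4=T p5=T p6=T
  p1=T p2=F p3=T p4=F p5=T p6=T
  p1=T p2=F p3=T p4=T p5=T p6=T
That's 4 in total.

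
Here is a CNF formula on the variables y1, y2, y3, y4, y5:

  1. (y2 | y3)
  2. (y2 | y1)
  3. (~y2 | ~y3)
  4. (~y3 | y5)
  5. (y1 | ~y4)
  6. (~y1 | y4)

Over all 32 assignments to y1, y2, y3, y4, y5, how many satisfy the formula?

Satisfying assignments:
  y1=F y2=T y3=F y4=F y5=F
  y1=F y2=T y3=F y4=F y5=T
  y1=T y2=F y3=T y4=T y5=T
  y1=T y2=T y3=F y4=T y5=F
  y1=T y2=T y3=F y4=T y5=T
Count: 5.

5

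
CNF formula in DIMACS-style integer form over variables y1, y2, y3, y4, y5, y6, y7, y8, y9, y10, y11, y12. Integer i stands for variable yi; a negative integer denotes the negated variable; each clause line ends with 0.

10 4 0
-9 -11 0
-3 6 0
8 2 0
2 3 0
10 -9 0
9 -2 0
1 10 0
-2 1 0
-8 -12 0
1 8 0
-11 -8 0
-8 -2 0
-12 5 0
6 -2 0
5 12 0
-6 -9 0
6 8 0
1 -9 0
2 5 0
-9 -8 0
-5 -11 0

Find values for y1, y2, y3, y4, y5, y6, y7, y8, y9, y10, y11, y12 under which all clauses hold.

y1=T  y2=F  y3=T  y4=T  y5=T  y6=T  y7=T  y8=T  y9=F  y10=T  y11=F  y12=F

y1 occurs only positively in the remaining clauses — set y1 = True.
y4 occurs only positively in the remaining clauses — set y4 = True.
Set y2 = False and propagate.
  then y8 is forced to True.
  then y3 is forced to True.
  then y6 is forced to True.
  then y12 is forced to False.
  then y11 is forced to False.
  then y5 is forced to True.
  then y9 is forced to False.
y7, y10 are now unconstrained; take y7 = True, y10 = True.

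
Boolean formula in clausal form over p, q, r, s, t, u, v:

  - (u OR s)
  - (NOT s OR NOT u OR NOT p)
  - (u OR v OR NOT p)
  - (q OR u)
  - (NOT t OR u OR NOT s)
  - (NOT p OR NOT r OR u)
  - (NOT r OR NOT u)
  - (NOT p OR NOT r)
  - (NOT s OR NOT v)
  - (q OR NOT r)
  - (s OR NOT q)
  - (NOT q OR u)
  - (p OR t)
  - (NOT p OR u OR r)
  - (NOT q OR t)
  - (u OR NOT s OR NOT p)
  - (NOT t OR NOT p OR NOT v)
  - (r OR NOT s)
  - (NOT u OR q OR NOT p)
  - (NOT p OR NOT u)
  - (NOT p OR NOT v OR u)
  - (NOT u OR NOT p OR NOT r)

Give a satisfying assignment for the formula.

p = False, q = False, r = False, s = False, t = True, u = True, v = False

Set p = False and propagate.
  then t is forced to True.
Try q = False.
  then u is forced to True.
  then r is forced to False.
  then s is forced to False.
v is now unconstrained; take v = False.
Every clause has at least one true literal under this assignment.
Check each clause:
  1. (s OR u) — u is true.
  2. (NOT u OR NOT p OR NOT s) — NOT s is true.
  3. (NOT p OR v OR u) — u is true.
  4. (q OR u) — u is true.
  5. (NOT s OR u OR NOT t) — NOT s is true.
  6. (NOT p OR NOT r OR u) — NOT r is true.
  7. (NOT r OR NOT u) — NOT r is true.
  8. (NOT r OR NOT p) — NOT r is true.
  9. (NOT s OR NOT v) — NOT v is true.
  10. (q OR NOT r) — NOT r is true.
  11. (s OR NOT q) — NOT q is true.
  12. (NOT q OR u) — NOT q is true.
  13. (p OR t) — t is true.
  14. (r OR NOT p OR u) — NOT p is true.
  15. (t OR NOT q) — t is true.
  16. (u OR NOT p OR NOT s) — NOT s is true.
  17. (NOT t OR NOT p OR NOT v) — NOT v is true.
  18. (NOT s OR r) — NOT s is true.
  19. (NOT p OR q OR NOT u) — NOT p is true.
  20. (NOT p OR NOT u) — NOT p is true.
  21. (NOT p OR u OR NOT v) — NOT v is true.
  22. (NOT u OR NOT p OR NOT r) — NOT r is true.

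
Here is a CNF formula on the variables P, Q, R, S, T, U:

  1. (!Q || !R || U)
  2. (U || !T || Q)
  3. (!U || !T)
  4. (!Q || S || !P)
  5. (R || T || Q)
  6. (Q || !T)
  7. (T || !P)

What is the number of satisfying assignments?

Split on Q, then T.
  Q=T, T=T: remaining (P,R,S,U) ∈ {(F,F,F,F); (F,F,T,F); (T,F,T,F)} — 3.
  Q=T, T=F: S free; 3 ways for (P,R,U) × 2^1 = 6.
  Q=F, T=T: a clause becomes empty — 0.
  Q=F, T=F: remaining (P,R,S,U) ∈ {(F,T,F,F); (F,T,F,T); (F,T,T,F); (F,T,T,T)} — 4.
Total: 3 + 6 + 0 + 4 = 13.

13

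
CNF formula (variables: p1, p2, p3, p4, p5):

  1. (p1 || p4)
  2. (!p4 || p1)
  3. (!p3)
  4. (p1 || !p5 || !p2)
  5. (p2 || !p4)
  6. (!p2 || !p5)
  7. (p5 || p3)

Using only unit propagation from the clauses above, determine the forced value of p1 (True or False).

Unit clause (!p3) sets p3 = False.
From (p3 || p5) and p3 = False: p5 = True.
(!p2 || !p5): since p5 = True, the clause reduces to (!p2). p2 = False.
(p2 || !p4): since p2 = False, the clause reduces to (!p4). p4 = False.
(p1 || p4): since p4 = False, the clause reduces to (p1). p1 = True.

True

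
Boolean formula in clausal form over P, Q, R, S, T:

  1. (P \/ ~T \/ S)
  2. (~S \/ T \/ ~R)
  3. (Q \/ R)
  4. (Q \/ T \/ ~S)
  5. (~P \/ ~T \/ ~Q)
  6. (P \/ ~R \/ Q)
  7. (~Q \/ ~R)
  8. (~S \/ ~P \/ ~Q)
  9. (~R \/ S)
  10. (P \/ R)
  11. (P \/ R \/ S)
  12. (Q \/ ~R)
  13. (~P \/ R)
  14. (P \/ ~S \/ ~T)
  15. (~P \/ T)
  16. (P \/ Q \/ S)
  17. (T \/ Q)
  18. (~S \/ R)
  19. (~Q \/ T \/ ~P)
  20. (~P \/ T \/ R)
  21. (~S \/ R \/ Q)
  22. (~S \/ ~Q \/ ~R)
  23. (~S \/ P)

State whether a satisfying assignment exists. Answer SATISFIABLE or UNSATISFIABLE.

P = True:
  propagation gives R=True, Q=False; an empty clause results — contradiction.
P = False:
  propagation gives R=True, Q=True; an empty clause results — contradiction.
Every branch closes, so no satisfying assignment exists.

UNSATISFIABLE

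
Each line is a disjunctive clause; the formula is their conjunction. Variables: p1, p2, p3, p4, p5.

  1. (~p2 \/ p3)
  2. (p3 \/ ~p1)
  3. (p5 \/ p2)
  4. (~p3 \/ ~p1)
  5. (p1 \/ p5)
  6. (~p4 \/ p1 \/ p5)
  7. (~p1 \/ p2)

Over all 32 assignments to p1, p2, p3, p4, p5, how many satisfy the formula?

6

The models are:
  p1=F p2=F p3=F p4=F p5=T
  p1=F p2=F p3=F p4=T p5=T
  p1=F p2=F p3=T p4=F p5=T
  p1=F p2=F p3=T p4=T p5=T
  p1=F p2=T p3=T p4=F p5=T
  p1=F p2=T p3=T p4=T p5=T
Count: 6.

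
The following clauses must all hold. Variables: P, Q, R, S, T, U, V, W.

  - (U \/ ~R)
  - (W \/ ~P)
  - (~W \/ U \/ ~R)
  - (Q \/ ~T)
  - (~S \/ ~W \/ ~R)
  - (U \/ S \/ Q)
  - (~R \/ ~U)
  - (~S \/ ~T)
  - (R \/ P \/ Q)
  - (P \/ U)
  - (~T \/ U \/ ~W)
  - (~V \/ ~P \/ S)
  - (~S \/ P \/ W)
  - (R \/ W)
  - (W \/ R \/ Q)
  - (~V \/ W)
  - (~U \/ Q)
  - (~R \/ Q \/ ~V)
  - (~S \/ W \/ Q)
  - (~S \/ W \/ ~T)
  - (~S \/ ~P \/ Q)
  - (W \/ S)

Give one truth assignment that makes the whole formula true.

P=False, Q=True, R=False, S=True, T=False, U=True, V=True, W=True

Check each clause:
  1. (~R \/ U) — ~R is true.
  2. (~P \/ W) — W is true.
  3. (~W \/ U \/ ~R) — ~R is true.
  4. (Q \/ ~T) — Q is true.
  5. (~R \/ ~S \/ ~W) — ~R is true.
  6. (Q \/ S \/ U) — Q is true.
  7. (~U \/ ~R) — ~R is true.
  8. (~S \/ ~T) — ~T is true.
  9. (P \/ Q \/ R) — Q is true.
  10. (P \/ U) — U is true.
  11. (~T \/ ~W \/ U) — ~T is true.
  12. (~V \/ ~P \/ S) — S is true.
  13. (P \/ ~S \/ W) — W is true.
  14. (W \/ R) — W is true.
  15. (R \/ Q \/ W) — W is true.
  16. (W \/ ~V) — W is true.
  17. (~U \/ Q) — Q is true.
  18. (~R \/ ~V \/ Q) — Q is true.
  19. (Q \/ ~S \/ W) — W is true.
  20. (~S \/ W \/ ~T) — W is true.
  21. (Q \/ ~S \/ ~P) — Q is true.
  22. (W \/ S) — W is true.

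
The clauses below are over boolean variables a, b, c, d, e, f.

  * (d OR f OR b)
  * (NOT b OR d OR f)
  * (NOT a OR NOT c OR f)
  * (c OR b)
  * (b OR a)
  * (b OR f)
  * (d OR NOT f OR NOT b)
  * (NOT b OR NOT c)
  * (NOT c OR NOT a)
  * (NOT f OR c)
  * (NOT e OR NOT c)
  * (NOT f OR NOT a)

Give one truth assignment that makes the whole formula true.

a=True, b=True, c=False, d=True, e=False, f=False

Check each clause:
  1. (b OR f OR d) — b is true.
  2. (NOT b OR f OR d) — d is true.
  3. (NOT c OR f OR NOT a) — NOT c is true.
  4. (c OR b) — b is true.
  5. (a OR b) — a is true.
  6. (f OR b) — b is true.
  7. (NOT b OR d OR NOT f) — NOT f is true.
  8. (NOT c OR NOT b) — NOT c is true.
  9. (NOT a OR NOT c) — NOT c is true.
  10. (NOT f OR c) — NOT f is true.
  11. (NOT c OR NOT e) — NOT e is true.
  12. (NOT a OR NOT f) — NOT f is true.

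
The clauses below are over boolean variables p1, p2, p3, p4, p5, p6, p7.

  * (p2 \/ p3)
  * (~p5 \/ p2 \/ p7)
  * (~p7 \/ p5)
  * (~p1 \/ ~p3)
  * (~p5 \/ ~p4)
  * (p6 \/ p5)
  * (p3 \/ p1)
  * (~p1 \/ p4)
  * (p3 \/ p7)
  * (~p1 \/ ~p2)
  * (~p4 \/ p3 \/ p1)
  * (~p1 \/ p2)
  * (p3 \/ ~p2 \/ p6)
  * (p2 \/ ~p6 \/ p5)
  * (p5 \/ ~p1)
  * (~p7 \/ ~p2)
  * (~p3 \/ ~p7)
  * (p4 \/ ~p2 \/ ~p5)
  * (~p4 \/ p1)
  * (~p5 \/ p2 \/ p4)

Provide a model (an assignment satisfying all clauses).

p1 = F, p2 = T, p3 = T, p4 = F, p5 = F, p6 = T, p7 = F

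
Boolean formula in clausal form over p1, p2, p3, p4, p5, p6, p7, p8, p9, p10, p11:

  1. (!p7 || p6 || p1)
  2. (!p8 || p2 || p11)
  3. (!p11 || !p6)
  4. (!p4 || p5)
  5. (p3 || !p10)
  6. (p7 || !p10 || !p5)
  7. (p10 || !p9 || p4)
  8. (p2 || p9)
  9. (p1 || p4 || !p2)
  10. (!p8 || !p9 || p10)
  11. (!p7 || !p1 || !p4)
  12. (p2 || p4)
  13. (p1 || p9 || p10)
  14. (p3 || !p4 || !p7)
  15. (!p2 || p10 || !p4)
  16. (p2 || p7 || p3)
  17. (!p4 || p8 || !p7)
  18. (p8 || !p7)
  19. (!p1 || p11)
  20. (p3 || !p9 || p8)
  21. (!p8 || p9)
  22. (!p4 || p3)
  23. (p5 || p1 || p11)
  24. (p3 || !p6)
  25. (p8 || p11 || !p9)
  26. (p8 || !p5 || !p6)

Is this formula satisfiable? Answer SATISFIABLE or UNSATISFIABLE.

p3 occurs only positively in the remaining clauses — set p3 = True.
Try p1 = True.
  then p11 is forced to True.
  then p6 is forced to False.
For the remaining variables, p2 = True, p4 = False, p5 = False, p7 = False, p8 = False, p9 = False, p10 = False works.
Every clause has at least one true literal under this assignment.
So p1=True, p2=True, p3=True, p4=False, p5=False, p6=False, p7=False, p8=False, p9=False, p10=False, p11=True is a satisfying assignment.

SATISFIABLE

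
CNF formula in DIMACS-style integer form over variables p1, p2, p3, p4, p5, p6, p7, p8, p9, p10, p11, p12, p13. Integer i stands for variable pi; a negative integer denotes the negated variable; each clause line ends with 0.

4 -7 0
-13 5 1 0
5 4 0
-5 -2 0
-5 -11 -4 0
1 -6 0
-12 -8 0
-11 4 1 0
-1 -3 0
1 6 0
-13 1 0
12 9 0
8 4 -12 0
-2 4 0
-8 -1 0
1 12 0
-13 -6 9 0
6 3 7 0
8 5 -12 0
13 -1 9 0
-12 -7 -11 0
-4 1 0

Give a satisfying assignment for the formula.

p2 occurs only negated in the remaining clauses — set p2 = False.
p9 occurs only positively in the remaining clauses — set p9 = True.
Try p1 = True.
  then p3 is forced to False.
  then p8 is forced to False.
Branch on p4: take p4 = True.
Set p5 = False and propagate.
  then p12 is forced to False.
For the remaining variables, p6 = False, p7 = True, p10 = True, p11 = True, p13 = False works.
Every clause has at least one true literal under this assignment.

p1=True, p2=False, p3=False, p4=True, p5=False, p6=False, p7=True, p8=False, p9=True, p10=True, p11=True, p12=False, p13=False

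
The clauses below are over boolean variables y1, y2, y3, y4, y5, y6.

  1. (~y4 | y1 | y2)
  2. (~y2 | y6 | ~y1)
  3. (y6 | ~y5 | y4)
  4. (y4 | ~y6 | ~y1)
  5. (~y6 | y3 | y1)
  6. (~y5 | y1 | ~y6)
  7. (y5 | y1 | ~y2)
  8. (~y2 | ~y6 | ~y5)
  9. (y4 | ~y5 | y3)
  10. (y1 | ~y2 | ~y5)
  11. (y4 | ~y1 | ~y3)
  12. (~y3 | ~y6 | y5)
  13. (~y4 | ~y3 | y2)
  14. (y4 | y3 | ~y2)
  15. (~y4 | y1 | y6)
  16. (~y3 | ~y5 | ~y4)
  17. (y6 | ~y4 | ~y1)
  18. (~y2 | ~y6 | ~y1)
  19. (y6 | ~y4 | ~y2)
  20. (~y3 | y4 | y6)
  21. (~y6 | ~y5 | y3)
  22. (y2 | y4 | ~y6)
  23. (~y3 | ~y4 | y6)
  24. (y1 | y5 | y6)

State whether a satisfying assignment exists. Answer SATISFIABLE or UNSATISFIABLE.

SATISFIABLE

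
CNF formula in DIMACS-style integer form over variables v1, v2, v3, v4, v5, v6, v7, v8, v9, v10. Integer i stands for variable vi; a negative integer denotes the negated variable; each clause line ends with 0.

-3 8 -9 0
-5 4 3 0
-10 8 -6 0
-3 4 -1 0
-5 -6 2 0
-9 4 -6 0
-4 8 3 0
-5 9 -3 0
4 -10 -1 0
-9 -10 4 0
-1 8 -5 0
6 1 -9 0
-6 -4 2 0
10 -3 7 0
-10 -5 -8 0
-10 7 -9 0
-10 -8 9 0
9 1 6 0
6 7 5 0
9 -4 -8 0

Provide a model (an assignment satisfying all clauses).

Pure literal: v2 appears only positively; assign v2 = True.
v7 occurs only positively in the remaining clauses — set v7 = True.
Branch on v1: take v1 = True.
The remaining clauses are satisfied by v3 = False, v4 = True, v5 = False, v6 = True, v8 = True, v9 = True, v10 = False.
Every clause has at least one true literal under this assignment.
Check each clause:
  1. (v8 OR NOT v9 OR NOT v3) — v8 is true.
  2. (NOT v5 OR v4 OR v3) — v4 is true.
  3. (v8 OR NOT v10 OR NOT v6) — v8 is true.
  4. (NOT v1 OR NOT v3 OR v4) — v4 is true.
  5. (NOT v6 OR v2 OR NOT v5) — v2 is true.
  6. (NOT v9 OR v4 OR NOT v6) — v4 is true.
  7. (v8 OR v3 OR NOT v4) — v8 is true.
  8. (NOT v3 OR v9 OR NOT v5) — v9 is true.
  9. (NOT v10 OR NOT v1 OR v4) — v4 is true.
  10. (v4 OR NOT v10 OR NOT v9) — v4 is true.
  11. (v8 OR NOT v5 OR NOT v1) — v8 is true.
  12. (NOT v9 OR v6 OR v1) — v1 is true.
  13. (v2 OR NOT v4 OR NOT v6) — v2 is true.
  14. (v10 OR v7 OR NOT v3) — NOT v3 is true.
  15. (NOT v5 OR NOT v8 OR NOT v10) — NOT v5 is true.
  16. (v7 OR NOT v9 OR NOT v10) — v7 is true.
  17. (v9 OR NOT v10 OR NOT v8) — v9 is true.
  18. (v9 OR v1 OR v6) — v9 is true.
  19. (v6 OR v5 OR v7) — v6 is true.
  20. (NOT v8 OR NOT v4 OR v9) — v9 is true.

v1 = True, v2 = True, v3 = False, v4 = True, v5 = False, v6 = True, v7 = True, v8 = True, v9 = True, v10 = False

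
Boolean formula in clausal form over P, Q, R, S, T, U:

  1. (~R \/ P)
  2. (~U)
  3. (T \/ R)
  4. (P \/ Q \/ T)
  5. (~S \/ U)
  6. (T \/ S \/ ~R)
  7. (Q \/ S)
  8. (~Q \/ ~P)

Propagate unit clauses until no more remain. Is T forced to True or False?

True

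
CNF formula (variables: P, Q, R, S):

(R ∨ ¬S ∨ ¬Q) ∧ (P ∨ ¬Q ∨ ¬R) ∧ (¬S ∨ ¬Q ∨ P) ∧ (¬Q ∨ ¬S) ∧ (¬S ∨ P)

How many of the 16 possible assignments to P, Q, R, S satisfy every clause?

Split on Q, then S.
  Q=1, S=1: a clause becomes empty — 0.
  Q=1, S=0: remaining (P,R) ∈ {(0,0); (1,0); (1,1)} — 3.
  Q=0, S=1: remaining (P,R) ∈ {(1,0); (1,1)} — 2.
  Q=0, S=0: remaining (P,R) ∈ {(0,0); (0,1); (1,0); (1,1)} — 4.
Total: 0 + 3 + 2 + 4 = 9.

9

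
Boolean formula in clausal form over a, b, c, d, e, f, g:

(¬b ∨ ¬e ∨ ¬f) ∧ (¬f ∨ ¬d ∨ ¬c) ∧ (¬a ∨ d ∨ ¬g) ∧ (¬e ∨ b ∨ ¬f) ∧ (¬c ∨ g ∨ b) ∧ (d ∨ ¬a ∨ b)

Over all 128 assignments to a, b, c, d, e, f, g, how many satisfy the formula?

Case analysis on b and d:
  b=T, d=T: a, g free; 5 ways for (c,e,f) × 2^2 = 20.
  b=T, d=F: c free; 9 ways for (a,e,f,g) × 2^1 = 18.
  b=F, d=T: a free; 8 ways for (c,e,f,g) × 2^1 = 16.
  b=F, d=F: 9 of the 32 assignments to (a,c,e,f,g) work.
Total: 20 + 18 + 16 + 9 = 63.

63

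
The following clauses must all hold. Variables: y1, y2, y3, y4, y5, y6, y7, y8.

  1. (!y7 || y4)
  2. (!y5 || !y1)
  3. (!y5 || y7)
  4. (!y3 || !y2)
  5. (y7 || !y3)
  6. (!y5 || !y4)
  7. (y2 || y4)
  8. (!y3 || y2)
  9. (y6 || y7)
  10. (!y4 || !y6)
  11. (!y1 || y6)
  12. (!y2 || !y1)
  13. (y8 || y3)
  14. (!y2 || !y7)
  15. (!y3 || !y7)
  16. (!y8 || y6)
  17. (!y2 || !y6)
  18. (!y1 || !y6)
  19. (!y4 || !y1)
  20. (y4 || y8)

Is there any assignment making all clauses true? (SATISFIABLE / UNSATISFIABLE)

UNSATISFIABLE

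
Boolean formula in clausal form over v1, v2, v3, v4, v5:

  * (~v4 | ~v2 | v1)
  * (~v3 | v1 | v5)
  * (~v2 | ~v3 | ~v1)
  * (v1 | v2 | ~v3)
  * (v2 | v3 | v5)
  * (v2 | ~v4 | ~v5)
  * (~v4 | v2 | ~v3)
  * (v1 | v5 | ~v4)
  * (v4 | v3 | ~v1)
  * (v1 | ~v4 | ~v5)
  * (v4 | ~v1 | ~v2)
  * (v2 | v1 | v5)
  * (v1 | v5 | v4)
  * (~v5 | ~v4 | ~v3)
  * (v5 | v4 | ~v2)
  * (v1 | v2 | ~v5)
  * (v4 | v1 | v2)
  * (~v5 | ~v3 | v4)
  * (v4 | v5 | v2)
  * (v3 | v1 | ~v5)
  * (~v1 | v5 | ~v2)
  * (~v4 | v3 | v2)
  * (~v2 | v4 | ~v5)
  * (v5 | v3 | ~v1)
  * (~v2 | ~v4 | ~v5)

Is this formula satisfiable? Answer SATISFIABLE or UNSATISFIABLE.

UNSATISFIABLE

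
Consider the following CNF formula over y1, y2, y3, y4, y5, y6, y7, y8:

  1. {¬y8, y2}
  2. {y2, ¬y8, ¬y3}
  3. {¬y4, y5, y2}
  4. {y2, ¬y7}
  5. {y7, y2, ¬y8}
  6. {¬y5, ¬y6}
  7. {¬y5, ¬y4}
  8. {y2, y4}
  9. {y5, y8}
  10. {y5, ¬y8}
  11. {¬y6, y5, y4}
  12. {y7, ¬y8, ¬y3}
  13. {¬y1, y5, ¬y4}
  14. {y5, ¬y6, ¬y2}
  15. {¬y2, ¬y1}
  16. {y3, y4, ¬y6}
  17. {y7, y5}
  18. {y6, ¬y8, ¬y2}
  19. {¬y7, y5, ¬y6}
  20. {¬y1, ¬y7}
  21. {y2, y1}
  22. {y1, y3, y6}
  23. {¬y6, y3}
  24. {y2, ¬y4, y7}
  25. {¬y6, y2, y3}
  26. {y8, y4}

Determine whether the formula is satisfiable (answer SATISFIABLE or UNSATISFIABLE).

y2 = True:
  y5 = True:
    propagation gives y6=False, y4=False, y8=False; an empty clause results — contradiction.
  y5 = False:
    propagation gives y8=True; an empty clause results — contradiction.
y2 = False:
  propagation gives y8=False, y7=False, y4=True; an empty clause results — contradiction.
Every branch closes, so no satisfying assignment exists.

UNSATISFIABLE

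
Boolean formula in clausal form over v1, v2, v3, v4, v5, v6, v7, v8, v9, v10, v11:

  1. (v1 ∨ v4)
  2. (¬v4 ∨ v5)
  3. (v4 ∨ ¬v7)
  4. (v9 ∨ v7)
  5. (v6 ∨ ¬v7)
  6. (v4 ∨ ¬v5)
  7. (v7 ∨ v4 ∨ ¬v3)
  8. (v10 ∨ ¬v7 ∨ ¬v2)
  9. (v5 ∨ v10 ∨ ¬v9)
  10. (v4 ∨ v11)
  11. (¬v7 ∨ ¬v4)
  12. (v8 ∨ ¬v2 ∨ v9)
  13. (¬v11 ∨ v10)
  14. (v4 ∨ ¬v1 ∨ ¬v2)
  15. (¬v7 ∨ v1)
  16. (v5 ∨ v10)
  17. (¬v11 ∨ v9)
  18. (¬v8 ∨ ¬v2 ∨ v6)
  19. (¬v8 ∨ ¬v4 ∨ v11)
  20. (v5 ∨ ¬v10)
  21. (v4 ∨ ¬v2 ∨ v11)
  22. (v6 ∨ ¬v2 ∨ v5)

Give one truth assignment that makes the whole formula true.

v1 = 0, v2 = 0, v3 = 1, v4 = 1, v5 = 1, v6 = 1, v7 = 0, v8 = 0, v9 = 1, v10 = 0, v11 = 0

Check each clause:
  1. (v1 ∨ v4) — v4 is true.
  2. (v5 ∨ ¬v4) — v5 is true.
  3. (¬v7 ∨ v4) — ¬v7 is true.
  4. (v9 ∨ v7) — v9 is true.
  5. (¬v7 ∨ v6) — ¬v7 is true.
  6. (¬v5 ∨ v4) — v4 is true.
  7. (v4 ∨ ¬v3 ∨ v7) — v4 is true.
  8. (¬v2 ∨ v10 ∨ ¬v7) — ¬v7 is true.
  9. (v10 ∨ ¬v9 ∨ v5) — v5 is true.
  10. (v11 ∨ v4) — v4 is true.
  11. (¬v7 ∨ ¬v4) — ¬v7 is true.
  12. (v9 ∨ ¬v2 ∨ v8) — v9 is true.
  13. (¬v11 ∨ v10) — ¬v11 is true.
  14. (v4 ∨ ¬v2 ∨ ¬v1) — v4 is true.
  15. (¬v7 ∨ v1) — ¬v7 is true.
  16. (v10 ∨ v5) — v5 is true.
  17. (¬v11 ∨ v9) — v9 is true.
  18. (¬v8 ∨ v6 ∨ ¬v2) — ¬v8 is true.
  19. (¬v8 ∨ ¬v4 ∨ v11) — ¬v8 is true.
  20. (v5 ∨ ¬v10) — v5 is true.
  21. (v11 ∨ ¬v2 ∨ v4) — v4 is true.
  22. (v6 ∨ ¬v2 ∨ v5) — v5 is true.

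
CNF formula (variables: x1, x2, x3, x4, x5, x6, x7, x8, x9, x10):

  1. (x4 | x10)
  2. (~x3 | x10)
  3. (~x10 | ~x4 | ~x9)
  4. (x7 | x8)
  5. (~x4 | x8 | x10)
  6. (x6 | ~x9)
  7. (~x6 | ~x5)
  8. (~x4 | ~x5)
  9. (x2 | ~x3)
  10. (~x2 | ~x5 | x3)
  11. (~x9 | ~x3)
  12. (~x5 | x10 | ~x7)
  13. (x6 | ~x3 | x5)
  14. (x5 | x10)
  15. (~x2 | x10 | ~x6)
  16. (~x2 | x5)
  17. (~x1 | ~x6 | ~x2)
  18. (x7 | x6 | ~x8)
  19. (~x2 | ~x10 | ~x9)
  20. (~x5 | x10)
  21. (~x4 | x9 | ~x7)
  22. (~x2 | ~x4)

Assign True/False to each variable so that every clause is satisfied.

Try x1 = True.
Branch on x2: take x2 = False.
  then x3 is forced to False.
The remaining clauses are satisfied by x4 = False, x5 = True, x6 = False, x7 = True, x8 = False, x9 = False, x10 = True.

x1=T, x2=F, x3=F, x4=F, x5=T, x6=F, x7=T, x8=F, x9=F, x10=T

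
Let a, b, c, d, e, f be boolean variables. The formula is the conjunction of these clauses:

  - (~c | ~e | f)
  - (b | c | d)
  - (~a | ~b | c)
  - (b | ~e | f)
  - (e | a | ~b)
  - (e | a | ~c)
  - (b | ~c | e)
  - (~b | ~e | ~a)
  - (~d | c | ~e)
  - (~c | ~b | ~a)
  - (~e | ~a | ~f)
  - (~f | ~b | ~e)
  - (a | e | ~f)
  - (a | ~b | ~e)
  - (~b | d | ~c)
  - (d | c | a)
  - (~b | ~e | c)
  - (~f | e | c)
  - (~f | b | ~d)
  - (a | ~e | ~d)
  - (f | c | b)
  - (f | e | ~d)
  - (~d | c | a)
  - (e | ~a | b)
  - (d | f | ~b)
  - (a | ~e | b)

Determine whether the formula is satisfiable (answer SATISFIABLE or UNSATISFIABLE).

UNSATISFIABLE

e = True:
  b = True:
    propagation gives a=False; an empty clause results — contradiction.
  b = False:
    propagation gives f=True, a=False; an empty clause results — contradiction.
e = False:
  b = True:
    propagation gives a=True, c=True; an empty clause results — contradiction.
  b = False:
    propagation gives c=False, d=True, f=False; an empty clause results — contradiction.
Every branch closes, so no satisfying assignment exists.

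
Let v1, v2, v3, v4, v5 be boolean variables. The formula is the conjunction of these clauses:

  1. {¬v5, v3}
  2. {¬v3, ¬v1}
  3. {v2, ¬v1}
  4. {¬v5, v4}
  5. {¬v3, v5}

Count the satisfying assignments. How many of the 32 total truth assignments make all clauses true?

Case analysis on v3 and v5:
  v3=1, v5=1: remaining (v1,v2,v4) ∈ {(0,0,1); (0,1,1)} — 2.
  v3=1, v5=0: a clause becomes empty — 0.
  v3=0, v5=1: a clause becomes empty — 0.
  v3=0, v5=0: v4 free; 3 ways for (v1,v2) × 2^1 = 6.
Total: 2 + 0 + 0 + 6 = 8.

8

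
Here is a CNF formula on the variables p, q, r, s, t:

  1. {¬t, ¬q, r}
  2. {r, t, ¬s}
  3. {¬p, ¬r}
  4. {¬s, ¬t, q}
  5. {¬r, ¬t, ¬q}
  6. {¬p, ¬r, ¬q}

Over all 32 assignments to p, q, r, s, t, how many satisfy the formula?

Split on r, then q.
  r=T, q=T: remaining (p,s,t) ∈ {(F,F,F); (F,T,F)} — 2.
  r=T, q=F: remaining (p,s,t) ∈ {(F,F,F); (F,F,T); (F,T,F)} — 3.
  r=F, q=T: remaining (p,s,t) ∈ {(F,F,F); (T,F,F)} — 2.
  r=F, q=F: remaining (p,s,t) ∈ {(F,F,F); (F,F,T); (T,F,F); (T,F,T)} — 4.
Total: 2 + 3 + 2 + 4 = 11.

11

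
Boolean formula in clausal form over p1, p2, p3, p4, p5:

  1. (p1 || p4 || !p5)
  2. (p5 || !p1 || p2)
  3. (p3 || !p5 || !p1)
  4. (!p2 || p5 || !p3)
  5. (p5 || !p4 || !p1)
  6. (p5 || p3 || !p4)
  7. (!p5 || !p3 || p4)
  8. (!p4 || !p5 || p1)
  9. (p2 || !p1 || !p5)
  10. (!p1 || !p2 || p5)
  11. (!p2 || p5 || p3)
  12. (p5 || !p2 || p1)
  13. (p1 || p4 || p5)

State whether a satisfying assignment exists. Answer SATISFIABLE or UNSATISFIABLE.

Try p1 = False.
The remaining clauses are satisfied by p2 = False, p3 = True, p4 = True, p5 = False.
So p1 = F, p2 = F, p3 = T, p4 = T, p5 = F is a satisfying assignment.

SATISFIABLE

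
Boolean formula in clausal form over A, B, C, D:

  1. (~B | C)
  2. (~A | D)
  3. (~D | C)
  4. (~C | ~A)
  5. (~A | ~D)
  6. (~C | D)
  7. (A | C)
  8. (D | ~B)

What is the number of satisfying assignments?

2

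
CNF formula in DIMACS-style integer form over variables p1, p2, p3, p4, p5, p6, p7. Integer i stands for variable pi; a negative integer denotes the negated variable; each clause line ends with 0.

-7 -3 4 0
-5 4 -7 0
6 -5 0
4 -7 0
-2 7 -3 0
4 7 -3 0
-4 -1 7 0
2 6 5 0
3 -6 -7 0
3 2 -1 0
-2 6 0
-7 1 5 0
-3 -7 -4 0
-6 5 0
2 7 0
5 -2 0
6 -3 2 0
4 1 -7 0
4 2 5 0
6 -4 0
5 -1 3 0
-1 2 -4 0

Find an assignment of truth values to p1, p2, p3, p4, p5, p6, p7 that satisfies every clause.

p1=F  p2=T  p3=F  p4=T  p5=T  p6=T  p7=F

Check each clause:
  1. (!p3 || !p7 || p4) — !p7 is true.
  2. (!p5 || !p7 || p4) — !p7 is true.
  3. (p6 || !p5) — p6 is true.
  4. (p4 || !p7) — !p7 is true.
  5. (!p3 || p7 || !p2) — !p3 is true.
  6. (p7 || !p3 || p4) — p4 is true.
  7. (!p1 || p7 || !p4) — !p1 is true.
  8. (p6 || p5 || p2) — p2 is true.
  9. (!p7 || p3 || !p6) — !p7 is true.
  10. (p2 || p3 || !p1) — p2 is true.
  11. (p6 || !p2) — p6 is true.
  12. (p5 || !p7 || p1) — p5 is true.
  13. (!p3 || !p4 || !p7) — !p7 is true.
  14. (!p6 || p5) — p5 is true.
  15. (p7 || p2) — p2 is true.
  16. (p5 || !p2) — p5 is true.
  17. (p6 || p2 || !p3) — p2 is true.
  18. (!p7 || p4 || p1) — !p7 is true.
  19. (p5 || p4 || p2) — p2 is true.
  20. (!p4 || p6) — p6 is true.
  21. (p3 || p5 || !p1) — p5 is true.
  22. (!p1 || !p4 || p2) — p2 is true.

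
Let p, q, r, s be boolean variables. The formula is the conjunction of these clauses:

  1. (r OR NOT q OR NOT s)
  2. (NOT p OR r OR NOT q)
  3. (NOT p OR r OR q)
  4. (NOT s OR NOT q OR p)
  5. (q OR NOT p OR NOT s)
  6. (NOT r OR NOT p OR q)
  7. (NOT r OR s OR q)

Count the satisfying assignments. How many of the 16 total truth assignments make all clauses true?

Split on q, then p.
  q=T, p=T: remaining (r,s) ∈ {(T,F); (T,T)} — 2.
  q=T, p=F: remaining (r,s) ∈ {(F,F); (T,F)} — 2.
  q=F, p=T: a clause becomes empty — 0.
  q=F, p=F: remaining (r,s) ∈ {(F,F); (F,T); (T,T)} — 3.
Total: 2 + 2 + 0 + 3 = 7.

7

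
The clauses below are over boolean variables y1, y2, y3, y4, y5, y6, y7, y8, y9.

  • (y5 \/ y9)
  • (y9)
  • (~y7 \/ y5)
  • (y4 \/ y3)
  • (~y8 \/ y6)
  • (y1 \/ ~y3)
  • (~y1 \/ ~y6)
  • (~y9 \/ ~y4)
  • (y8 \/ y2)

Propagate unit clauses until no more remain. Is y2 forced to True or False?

(y9) stands alone — y9 = True.
(~y4 \/ ~y9) with y9 = True leaves only ~y4, so y4 = False.
(y4 \/ y3): since y4 = False, the clause reduces to (y3). y3 = True.
In (y1 \/ ~y3), ~y3 is now false; y1 must hold, so y1 = True.
From (~y6 \/ ~y1) and y1 = True: y6 = False.
(y6 \/ ~y8): since y6 = False, the clause reduces to (~y8). y8 = False.
(y8 \/ y2) with y8 = False leaves only y2, so y2 = True.

True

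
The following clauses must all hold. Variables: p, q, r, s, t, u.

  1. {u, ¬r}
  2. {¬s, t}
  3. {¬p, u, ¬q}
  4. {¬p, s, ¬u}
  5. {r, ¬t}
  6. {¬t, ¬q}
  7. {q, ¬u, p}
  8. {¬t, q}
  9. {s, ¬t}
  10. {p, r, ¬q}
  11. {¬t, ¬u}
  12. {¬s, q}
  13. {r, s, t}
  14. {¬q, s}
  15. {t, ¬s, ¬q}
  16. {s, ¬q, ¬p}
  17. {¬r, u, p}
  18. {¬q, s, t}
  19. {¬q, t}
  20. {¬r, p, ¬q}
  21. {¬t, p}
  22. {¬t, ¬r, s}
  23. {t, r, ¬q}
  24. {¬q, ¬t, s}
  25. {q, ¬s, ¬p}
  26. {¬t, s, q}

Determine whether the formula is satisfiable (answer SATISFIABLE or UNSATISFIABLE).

UNSATISFIABLE

q = True:
  propagation gives t=False; an empty clause results — contradiction.
q = False:
  propagation gives t=False, s=False, r=True, u=True; an empty clause results — contradiction.
Every branch closes, so no satisfying assignment exists.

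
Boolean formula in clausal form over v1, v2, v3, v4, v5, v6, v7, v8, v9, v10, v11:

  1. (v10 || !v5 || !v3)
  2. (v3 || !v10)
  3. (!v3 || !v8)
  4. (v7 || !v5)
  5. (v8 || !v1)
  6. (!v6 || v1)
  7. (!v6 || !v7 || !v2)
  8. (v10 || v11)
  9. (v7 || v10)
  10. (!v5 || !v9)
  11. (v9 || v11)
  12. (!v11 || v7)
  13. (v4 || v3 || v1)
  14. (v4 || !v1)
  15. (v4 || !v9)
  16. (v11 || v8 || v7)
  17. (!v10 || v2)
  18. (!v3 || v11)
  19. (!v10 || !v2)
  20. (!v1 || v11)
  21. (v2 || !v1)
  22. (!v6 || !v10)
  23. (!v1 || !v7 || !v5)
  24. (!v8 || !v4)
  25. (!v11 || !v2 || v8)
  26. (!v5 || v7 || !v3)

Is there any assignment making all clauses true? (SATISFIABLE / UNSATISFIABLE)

SATISFIABLE

Pure literal: v5 appears only negated; assign v5 = False.
Pure literal: v6 appears only negated; assign v6 = False.
Set v1 = False and propagate.
Try v2 = False.
  then v10 is forced to False.
  then v11 is forced to True.
  then v7 is forced to True.
For the remaining variables, v3 = True, v4 = True, v8 = False, v9 = False works.
Every clause has at least one true literal under this assignment.
So v1 = 0, v2 = 0, v3 = 1, v4 = 1, v5 = 0, v6 = 0, v7 = 1, v8 = 0, v9 = 0, v10 = 0, v11 = 1 is a satisfying assignment.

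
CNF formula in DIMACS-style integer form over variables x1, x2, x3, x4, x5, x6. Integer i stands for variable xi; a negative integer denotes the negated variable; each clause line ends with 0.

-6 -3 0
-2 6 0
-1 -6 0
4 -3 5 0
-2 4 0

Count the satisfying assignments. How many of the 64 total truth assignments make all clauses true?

Case analysis on x6 and x2:
  x6=T, x2=T: remaining (x1,x3,x4,x5) ∈ {(F,F,T,F); (F,F,T,T)} — 2.
  x6=T, x2=F: remaining (x1,x3,x4,x5) ∈ {(F,F,F,F); (F,F,F,T); (F,F,T,F); (F,F,T,T)} — 4.
  x6=F, x2=T: a clause becomes empty — 0.
  x6=F, x2=F: x1 free; 7 ways for (x3,x4,x5) × 2^1 = 14.
Total: 2 + 4 + 0 + 14 = 20.

20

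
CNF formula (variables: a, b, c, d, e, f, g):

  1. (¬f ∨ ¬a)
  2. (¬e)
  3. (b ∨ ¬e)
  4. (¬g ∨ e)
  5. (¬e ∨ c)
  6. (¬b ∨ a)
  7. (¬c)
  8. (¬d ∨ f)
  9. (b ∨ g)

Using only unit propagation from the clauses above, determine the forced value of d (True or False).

Unit clause (¬e) sets e = False.
(¬g ∨ e) with e = False leaves only ¬g, so g = False.
(¬c) stands alone — c = False.
From (g ∨ b) and g = False: b = True.
From (¬b ∨ a) and b = True: a = True.
In (¬a ∨ ¬f), ¬a is now false; ¬f must hold, so f = False.
(¬d ∨ f): since f = False, the clause reduces to (¬d). d = False.

False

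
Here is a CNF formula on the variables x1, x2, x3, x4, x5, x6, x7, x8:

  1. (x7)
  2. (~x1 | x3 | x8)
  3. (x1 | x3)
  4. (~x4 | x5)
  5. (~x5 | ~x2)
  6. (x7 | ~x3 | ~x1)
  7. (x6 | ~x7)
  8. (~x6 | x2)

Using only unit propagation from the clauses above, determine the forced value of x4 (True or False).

(x7) is a unit clause: x7 = True.
(x6 | ~x7): since x7 = True, the clause reduces to (x6). x6 = True.
In (x2 | ~x6), ~x6 is now false; x2 must hold, so x2 = True.
(~x2 | ~x5): since x2 = True, the clause reduces to (~x5). x5 = False.
From (x5 | ~x4) and x5 = False: x4 = False.

False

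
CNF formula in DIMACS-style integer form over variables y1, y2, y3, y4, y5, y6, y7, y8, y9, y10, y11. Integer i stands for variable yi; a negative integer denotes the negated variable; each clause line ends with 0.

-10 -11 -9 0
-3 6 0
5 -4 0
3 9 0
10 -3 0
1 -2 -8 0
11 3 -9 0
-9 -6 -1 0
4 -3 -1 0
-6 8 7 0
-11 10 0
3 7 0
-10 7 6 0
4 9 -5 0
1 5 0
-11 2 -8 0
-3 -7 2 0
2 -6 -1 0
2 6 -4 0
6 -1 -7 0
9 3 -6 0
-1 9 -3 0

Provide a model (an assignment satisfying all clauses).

y1=F, y2=F, y3=T, y4=T, y5=T, y6=T, y7=F, y8=T, y9=T, y10=T, y11=F

Set y1 = False and propagate.
  then y5 is forced to True.
For the remaining variables, y2 = False, y3 = True, y4 = True, y6 = True, y7 = False, y8 = True, y9 = True, y10 = True, y11 = False works.
Every clause has at least one true literal under this assignment.
Check each clause:
  1. (¬y10 ∨ ¬y9 ∨ ¬y11) — ¬y11 is true.
  2. (¬y3 ∨ y6) — y6 is true.
  3. (y5 ∨ ¬y4) — y5 is true.
  4. (y9 ∨ y3) — y9 is true.
  5. (y10 ∨ ¬y3) — y10 is true.
  6. (y1 ∨ ¬y2 ∨ ¬y8) — ¬y2 is true.
  7. (y3 ∨ y11 ∨ ¬y9) — y3 is true.
  8. (¬y9 ∨ ¬y6 ∨ ¬y1) — ¬y1 is true.
  9. (¬y3 ∨ ¬y1 ∨ y4) — y4 is true.
  10. (y7 ∨ y8 ∨ ¬y6) — y8 is true.
  11. (y10 ∨ ¬y11) — y10 is true.
  12. (y7 ∨ y3) — y3 is true.
  13. (y7 ∨ y6 ∨ ¬y10) — y6 is true.
  14. (¬y5 ∨ y9 ∨ y4) — y9 is true.
  15. (y1 ∨ y5) — y5 is true.
  16. (¬y8 ∨ ¬y11 ∨ y2) — ¬y11 is true.
  17. (¬y3 ∨ ¬y7 ∨ y2) — ¬y7 is true.
  18. (¬y6 ∨ y2 ∨ ¬y1) — ¬y1 is true.
  19. (y6 ∨ ¬y4 ∨ y2) — y6 is true.
  20. (¬y7 ∨ ¬y1 ∨ y6) — ¬y7 is true.
  21. (y3 ∨ y9 ∨ ¬y6) — y9 is true.
  22. (y9 ∨ ¬y3 ∨ ¬y1) — y9 is true.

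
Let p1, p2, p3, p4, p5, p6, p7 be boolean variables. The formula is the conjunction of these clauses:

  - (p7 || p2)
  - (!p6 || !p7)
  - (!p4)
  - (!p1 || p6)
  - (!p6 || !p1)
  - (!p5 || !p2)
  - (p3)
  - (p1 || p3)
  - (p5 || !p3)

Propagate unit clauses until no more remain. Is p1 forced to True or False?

False

Unit clause (!p4) sets p4 = False.
Unit clause (p3) sets p3 = True.
From (p5 || !p3) and p3 = True: p5 = True.
In (!p2 || !p5), !p5 is now false; !p2 must hold, so p2 = False.
(p7 || p2): since p2 = False, the clause reduces to (p7). p7 = True.
From (!p6 || !p7) and p7 = True: p6 = False.
In (p6 || !p1), p6 is now false; !p1 must hold, so p1 = False.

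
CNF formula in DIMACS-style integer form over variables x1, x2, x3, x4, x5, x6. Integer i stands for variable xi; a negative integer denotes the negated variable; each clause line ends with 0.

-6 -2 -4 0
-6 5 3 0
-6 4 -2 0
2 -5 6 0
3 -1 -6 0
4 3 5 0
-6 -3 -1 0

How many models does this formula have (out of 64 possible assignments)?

Case analysis on x6 and x3:
  x6=1, x3=1: remaining (x1,x2,x4,x5) ∈ {(0,0,0,0); (0,0,0,1); (0,0,1,0); (0,0,1,1)} — 4.
  x6=1, x3=0: remaining (x1,x2,x4,x5) ∈ {(0,0,0,1); (0,0,1,1)} — 2.
  x6=0, x3=1: x1, x4 free; 3 ways for (x2,x5) × 2^2 = 12.
  x6=0, x3=0: x1 free; 4 ways for (x2,x4,x5) × 2^1 = 8.
Total: 4 + 2 + 12 + 8 = 26.

26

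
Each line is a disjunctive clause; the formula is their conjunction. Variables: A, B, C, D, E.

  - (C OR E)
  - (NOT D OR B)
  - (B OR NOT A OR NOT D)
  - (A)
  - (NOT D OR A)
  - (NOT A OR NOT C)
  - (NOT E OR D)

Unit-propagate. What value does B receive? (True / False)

(A) is a unit clause: A = True.
From (NOT C OR NOT A) and A = True: C = False.
(E OR C) with C = False leaves only E, so E = True.
From (NOT E OR D) and E = True: D = True.
From (NOT D OR B) and D = True: B = True.

True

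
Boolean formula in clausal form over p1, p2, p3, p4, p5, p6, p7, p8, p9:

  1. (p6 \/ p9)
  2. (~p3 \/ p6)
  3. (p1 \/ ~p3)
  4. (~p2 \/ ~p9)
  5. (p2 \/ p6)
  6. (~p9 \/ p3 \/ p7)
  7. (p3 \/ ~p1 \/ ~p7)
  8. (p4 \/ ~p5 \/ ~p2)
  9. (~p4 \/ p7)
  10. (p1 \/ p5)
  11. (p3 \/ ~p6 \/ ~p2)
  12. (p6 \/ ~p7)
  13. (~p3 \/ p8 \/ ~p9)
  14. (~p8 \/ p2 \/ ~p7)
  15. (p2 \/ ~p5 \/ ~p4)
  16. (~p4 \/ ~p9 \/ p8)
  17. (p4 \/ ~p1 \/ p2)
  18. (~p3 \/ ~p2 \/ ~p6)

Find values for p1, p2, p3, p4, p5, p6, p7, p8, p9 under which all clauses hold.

p1 = False  p2 = False  p3 = False  p4 = False  p5 = True  p6 = True  p7 = False  p8 = True  p9 = False

Check each clause:
  1. (p9 \/ p6) — p6 is true.
  2. (~p3 \/ p6) — ~p3 is true.
  3. (p1 \/ ~p3) — ~p3 is true.
  4. (~p9 \/ ~p2) — ~p2 is true.
  5. (p6 \/ p2) — p6 is true.
  6. (~p9 \/ p7 \/ p3) — ~p9 is true.
  7. (p3 \/ ~p7 \/ ~p1) — ~p7 is true.
  8. (~p2 \/ ~p5 \/ p4) — ~p2 is true.
  9. (p7 \/ ~p4) — ~p4 is true.
  10. (p1 \/ p5) — p5 is true.
  11. (~p6 \/ p3 \/ ~p2) — ~p2 is true.
  12. (p6 \/ ~p7) — ~p7 is true.
  13. (~p9 \/ ~p3 \/ p8) — p8 is true.
  14. (p2 \/ ~p7 \/ ~p8) — ~p7 is true.
  15. (~p4 \/ ~p5 \/ p2) — ~p4 is true.
  16. (~p4 \/ ~p9 \/ p8) — p8 is true.
  17. (p4 \/ p2 \/ ~p1) — ~p1 is true.
  18. (~p2 \/ ~p3 \/ ~p6) — ~p3 is true.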